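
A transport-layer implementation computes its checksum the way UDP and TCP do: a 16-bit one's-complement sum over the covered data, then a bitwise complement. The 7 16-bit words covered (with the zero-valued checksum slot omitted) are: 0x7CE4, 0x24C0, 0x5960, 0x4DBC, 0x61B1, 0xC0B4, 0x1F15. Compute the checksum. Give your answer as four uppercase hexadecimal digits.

One's-complement addition (fold any carry out of bit 15 back into bit 0):
  0x7CE4 + 0x24C0 = 0x0A1A4
  0xA1A4 + 0x5960 = 0x0FB04
  0xFB04 + 0x4DBC = 0x148C0 → wrap carry → 0x48C1
  0x48C1 + 0x61B1 = 0x0AA72
  0xAA72 + 0xC0B4 = 0x16B26 → wrap carry → 0x6B27
  0x6B27 + 0x1F15 = 0x08A3C
One's-complement sum = 0x8A3C.
Checksum = ~0x8A3C & 0xFFFF = 0x75C3.

75C3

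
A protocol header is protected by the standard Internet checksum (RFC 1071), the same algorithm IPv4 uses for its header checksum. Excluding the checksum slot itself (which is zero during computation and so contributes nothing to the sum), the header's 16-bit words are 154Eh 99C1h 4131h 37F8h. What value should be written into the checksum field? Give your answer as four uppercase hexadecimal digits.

One's-complement addition (fold any carry out of bit 15 back into bit 0):
  0x154E + 0x99C1 = 0x0AF0F
  0xAF0F + 0x4131 = 0x0F040
  0xF040 + 0x37F8 = 0x12838 → wrap carry → 0x2839
One's-complement sum = 0x2839.
Checksum = ~0x2839 & 0xFFFF = 0xD7C6.

D7C6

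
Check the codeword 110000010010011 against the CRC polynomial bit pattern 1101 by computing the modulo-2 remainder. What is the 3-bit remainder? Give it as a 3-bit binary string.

010

Modulo-2 division of 110000010010011 by 1101:
  pos 0: 1100 XOR 1101 = 0001
  pos 3: 1000 XOR 1101 = 0101
  pos 4: 1011 XOR 1101 = 0110
  pos 5: 1100 XOR 1101 = 0001
  pos 8: 1010 XOR 1101 = 0111
  pos 9: 1110 XOR 1101 = 0011
  pos 11: 1111 XOR 1101 = 0010
Remainder = 010 (nonzero — an error is detected).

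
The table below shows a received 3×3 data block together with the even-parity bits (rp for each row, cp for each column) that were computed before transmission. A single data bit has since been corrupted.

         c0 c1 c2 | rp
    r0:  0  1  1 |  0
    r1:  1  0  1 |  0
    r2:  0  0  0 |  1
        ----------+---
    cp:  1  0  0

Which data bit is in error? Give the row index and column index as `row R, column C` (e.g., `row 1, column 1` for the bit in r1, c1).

Recompute each row's even parity and compare to rp:
  r0: data parity 0, sent rp 0 → ok
  r1: data parity 0, sent rp 0 → ok
  r2: data parity 0, sent rp 1 → mismatch
Recompute each column's even parity and compare to cp:
  c0: data parity 1, sent cp 1 → ok
  c1: data parity 1, sent cp 0 → mismatch
  c2: data parity 0, sent cp 0 → ok
Exactly one row (r2) and one column (c1) fail → the flipped bit is at their intersection.

row 2, column 1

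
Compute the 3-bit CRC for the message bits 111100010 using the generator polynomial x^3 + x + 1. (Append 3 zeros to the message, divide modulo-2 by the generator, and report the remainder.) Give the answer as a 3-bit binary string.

Append 3 zeros: 111100010000. Divide by 1011 (XOR where the leading bit is 1):
  pos 0: 1111 XOR 1011 = 0100
  pos 1: 1000 XOR 1011 = 0011
  pos 3: 1100 XOR 1011 = 0111
  pos 4: 1111 XOR 1011 = 0100
  pos 5: 1000 XOR 1011 = 0011
  pos 7: 1100 XOR 1011 = 0111
  pos 8: 1110 XOR 1011 = 0101
Remainder (last 3 bits) = 101. This is the CRC / FCS.

101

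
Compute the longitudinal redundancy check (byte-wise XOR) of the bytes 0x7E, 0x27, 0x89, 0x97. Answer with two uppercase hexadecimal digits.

XOR the bytes together:
  start with 0x7E
  0x7E ⊕ 0x27 = 0x59
  0x59 ⊕ 0x89 = 0xD0
  0xD0 ⊕ 0x97 = 0x47

47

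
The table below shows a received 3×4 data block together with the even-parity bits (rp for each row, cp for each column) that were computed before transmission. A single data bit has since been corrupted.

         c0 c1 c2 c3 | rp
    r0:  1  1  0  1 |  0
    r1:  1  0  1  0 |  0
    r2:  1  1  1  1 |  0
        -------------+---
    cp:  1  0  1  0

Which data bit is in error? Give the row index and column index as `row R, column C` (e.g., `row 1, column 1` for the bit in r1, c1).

row 0, column 2

Recompute each row's even parity and compare to rp:
  r0: data parity 1, sent rp 0 → mismatch
  r1: data parity 0, sent rp 0 → ok
  r2: data parity 0, sent rp 0 → ok
Recompute each column's even parity and compare to cp:
  c0: data parity 1, sent cp 1 → ok
  c1: data parity 0, sent cp 0 → ok
  c2: data parity 0, sent cp 1 → mismatch
  c3: data parity 0, sent cp 0 → ok
Exactly one row (r0) and one column (c2) fail → the flipped bit is at their intersection.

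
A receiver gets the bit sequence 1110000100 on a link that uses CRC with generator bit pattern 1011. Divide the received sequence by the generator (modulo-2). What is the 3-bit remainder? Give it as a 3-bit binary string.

011

Modulo-2 division of 1110000100 by 1011:
  pos 0: 1110 XOR 1011 = 0101
  pos 1: 1010 XOR 1011 = 0001
  pos 4: 1001 XOR 1011 = 0010
  pos 6: 1000 XOR 1011 = 0011
Remainder = 011 (nonzero — an error is detected).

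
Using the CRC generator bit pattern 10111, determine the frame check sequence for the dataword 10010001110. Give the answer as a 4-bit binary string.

Append 4 zeros: 100100011100000. Divide by 10111 (XOR where the leading bit is 1):
  pos 0: 10010 XOR 10111 = 00101
  pos 2: 10100 XOR 10111 = 00011
  pos 5: 11111 XOR 10111 = 01000
  pos 6: 10000 XOR 10111 = 00111
  pos 8: 11100 XOR 10111 = 01011
  pos 9: 10110 XOR 10111 = 00001
Remainder (last 4 bits) = 0010. This is the CRC / FCS.

0010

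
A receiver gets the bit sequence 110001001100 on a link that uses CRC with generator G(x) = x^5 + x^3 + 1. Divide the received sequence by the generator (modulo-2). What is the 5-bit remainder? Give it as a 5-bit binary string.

00010

Modulo-2 division of 110001001100 by 101001:
  pos 0: 110001 XOR 101001 = 011000
  pos 1: 110000 XOR 101001 = 011001
  pos 2: 110010 XOR 101001 = 011011
  pos 3: 110111 XOR 101001 = 011110
  pos 4: 111101 XOR 101001 = 010100
  pos 5: 101000 XOR 101001 = 000001
Remainder = 00010 (nonzero — an error is detected).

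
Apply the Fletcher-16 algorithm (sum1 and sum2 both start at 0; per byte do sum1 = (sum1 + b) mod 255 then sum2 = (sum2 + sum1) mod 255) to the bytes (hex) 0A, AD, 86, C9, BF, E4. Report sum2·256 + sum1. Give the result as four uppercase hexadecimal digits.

Running sums (mod 255):
  after byte 0 (0A): sum1=10, sum2=10
  after byte 1 (AD): sum1=183, sum2=193
  after byte 2 (86): sum1=62, sum2=0
  after byte 3 (C9): sum1=8, sum2=8
  after byte 4 (BF): sum1=199, sum2=207
  after byte 5 (E4): sum1=172, sum2=124
Checksum = sum2·256 + sum1 = 124·256 + 172 = 31916 = 0x7CAC.

7CAC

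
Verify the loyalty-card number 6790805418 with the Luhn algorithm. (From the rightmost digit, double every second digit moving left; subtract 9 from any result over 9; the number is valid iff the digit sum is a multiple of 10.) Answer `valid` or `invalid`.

From the right, keep odd positions and double even positions (subtract 9 from any doubled value over 9):
  doubled (positions 2,4,...): 2 1 7 9 3 → sum 22
  kept (positions 1,3,...): 8 4 0 0 7 → sum 19
Total = 41.
41 mod 10 = 1, so the number is invalid.

invalid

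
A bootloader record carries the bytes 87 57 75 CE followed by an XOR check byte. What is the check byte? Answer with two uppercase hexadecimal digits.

6B

XOR the bytes together:
  start with 0x87
  0x87 ⊕ 0x57 = 0xD0
  0xD0 ⊕ 0x75 = 0xA5
  0xA5 ⊕ 0xCE = 0x6B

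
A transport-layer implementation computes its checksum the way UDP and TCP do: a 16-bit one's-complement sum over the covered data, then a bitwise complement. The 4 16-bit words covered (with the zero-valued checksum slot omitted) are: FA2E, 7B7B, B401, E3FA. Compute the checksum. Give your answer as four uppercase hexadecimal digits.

One's-complement addition (fold any carry out of bit 15 back into bit 0):
  0xFA2E + 0x7B7B = 0x175A9 → wrap carry → 0x75AA
  0x75AA + 0xB401 = 0x129AB → wrap carry → 0x29AC
  0x29AC + 0xE3FA = 0x10DA6 → wrap carry → 0x0DA7
One's-complement sum = 0x0DA7.
Checksum = ~0x0DA7 & 0xFFFF = 0xF258.

F258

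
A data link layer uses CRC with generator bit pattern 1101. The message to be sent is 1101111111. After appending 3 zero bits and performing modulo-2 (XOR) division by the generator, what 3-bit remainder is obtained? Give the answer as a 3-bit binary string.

100

Append 3 zeros: 1101111111000. Divide by 1101 (XOR where the leading bit is 1):
  pos 0: 1101 XOR 1101 = 0000
  pos 4: 1111 XOR 1101 = 0010
  pos 6: 1011 XOR 1101 = 0110
  pos 7: 1100 XOR 1101 = 0001
Remainder (last 3 bits) = 100. This is the CRC / FCS.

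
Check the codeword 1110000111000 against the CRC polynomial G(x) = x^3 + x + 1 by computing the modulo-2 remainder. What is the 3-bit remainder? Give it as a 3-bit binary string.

Modulo-2 division of 1110000111000 by 1011:
  pos 0: 1110 XOR 1011 = 0101
  pos 1: 1010 XOR 1011 = 0001
  pos 4: 1001 XOR 1011 = 0010
  pos 6: 1011 XOR 1011 = 0000
Remainder = 000 (zero — the frame passes the CRC check).

000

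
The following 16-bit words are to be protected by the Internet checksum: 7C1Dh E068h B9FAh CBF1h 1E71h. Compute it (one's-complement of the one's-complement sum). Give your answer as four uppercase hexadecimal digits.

FF1B

One's-complement addition (fold any carry out of bit 15 back into bit 0):
  0x7C1D + 0xE068 = 0x15C85 → wrap carry → 0x5C86
  0x5C86 + 0xB9FA = 0x11680 → wrap carry → 0x1681
  0x1681 + 0xCBF1 = 0x0E272
  0xE272 + 0x1E71 = 0x100E3 → wrap carry → 0x00E4
One's-complement sum = 0x00E4.
Checksum = ~0x00E4 & 0xFFFF = 0xFF1B.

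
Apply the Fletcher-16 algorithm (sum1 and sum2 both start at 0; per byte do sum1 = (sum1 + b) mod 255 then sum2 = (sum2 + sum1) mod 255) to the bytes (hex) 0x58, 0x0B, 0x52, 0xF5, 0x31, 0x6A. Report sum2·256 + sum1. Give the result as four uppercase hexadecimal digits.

4147

Running sums (mod 255):
  after byte 0 (0x58): sum1=88, sum2=88
  after byte 1 (0x0B): sum1=99, sum2=187
  after byte 2 (0x52): sum1=181, sum2=113
  after byte 3 (0xF5): sum1=171, sum2=29
  after byte 4 (0x31): sum1=220, sum2=249
  after byte 5 (0x6A): sum1=71, sum2=65
Checksum = sum2·256 + sum1 = 65·256 + 71 = 16711 = 0x4147.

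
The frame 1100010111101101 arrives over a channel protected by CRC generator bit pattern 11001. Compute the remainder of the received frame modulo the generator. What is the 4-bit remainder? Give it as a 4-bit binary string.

Modulo-2 division of 1100010111101101 by 11001:
  pos 0: 11000 XOR 11001 = 00001
  pos 4: 11011 XOR 11001 = 00010
  pos 7: 10110 XOR 11001 = 01111
  pos 8: 11111 XOR 11001 = 00110
  pos 10: 11010 XOR 11001 = 00011
Remainder = 0111 (nonzero — an error is detected).

0111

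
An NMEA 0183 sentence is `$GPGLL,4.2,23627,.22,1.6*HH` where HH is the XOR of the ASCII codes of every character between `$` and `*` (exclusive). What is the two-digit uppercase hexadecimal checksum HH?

XOR the ASCII codes of the payload characters:
  'G' = 0x47 → acc = 0x47
  'P' = 0x50 → acc = 0x17
  'G' = 0x47 → acc = 0x50
  'L' = 0x4C → acc = 0x1C
  'L' = 0x4C → acc = 0x50
  ',' = 0x2C → acc = 0x7C
  '4' = 0x34 → acc = 0x48
  '.' = 0x2E → acc = 0x66
  '2' = 0x32 → acc = 0x54
  ',' = 0x2C → acc = 0x78
  '2' = 0x32 → acc = 0x4A
  '3' = 0x33 → acc = 0x79
  '6' = 0x36 → acc = 0x4F
  '2' = 0x32 → acc = 0x7D
  '7' = 0x37 → acc = 0x4A
  ',' = 0x2C → acc = 0x66
  '.' = 0x2E → acc = 0x48
  '2' = 0x32 → acc = 0x7A
  '2' = 0x32 → acc = 0x48
  ',' = 0x2C → acc = 0x64
  '1' = 0x31 → acc = 0x55
  '.' = 0x2E → acc = 0x7B
  '6' = 0x36 → acc = 0x4D
Checksum = 0x4D.

4D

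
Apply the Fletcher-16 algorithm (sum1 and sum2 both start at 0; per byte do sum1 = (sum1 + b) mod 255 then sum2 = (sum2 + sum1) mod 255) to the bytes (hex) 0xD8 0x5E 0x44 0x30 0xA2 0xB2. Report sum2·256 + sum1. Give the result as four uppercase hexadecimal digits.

Running sums (mod 255):
  after byte 0 (0xD8): sum1=216, sum2=216
  after byte 1 (0x5E): sum1=55, sum2=16
  after byte 2 (0x44): sum1=123, sum2=139
  after byte 3 (0x30): sum1=171, sum2=55
  after byte 4 (0xA2): sum1=78, sum2=133
  after byte 5 (0xB2): sum1=1, sum2=134
Checksum = sum2·256 + sum1 = 134·256 + 1 = 34305 = 0x8601.

8601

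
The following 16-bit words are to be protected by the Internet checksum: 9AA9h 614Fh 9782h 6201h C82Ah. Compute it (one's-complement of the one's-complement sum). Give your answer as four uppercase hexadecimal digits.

4258

One's-complement addition (fold any carry out of bit 15 back into bit 0):
  0x9AA9 + 0x614F = 0x0FBF8
  0xFBF8 + 0x9782 = 0x1937A → wrap carry → 0x937B
  0x937B + 0x6201 = 0x0F57C
  0xF57C + 0xC82A = 0x1BDA6 → wrap carry → 0xBDA7
One's-complement sum = 0xBDA7.
Checksum = ~0xBDA7 & 0xFFFF = 0x4258.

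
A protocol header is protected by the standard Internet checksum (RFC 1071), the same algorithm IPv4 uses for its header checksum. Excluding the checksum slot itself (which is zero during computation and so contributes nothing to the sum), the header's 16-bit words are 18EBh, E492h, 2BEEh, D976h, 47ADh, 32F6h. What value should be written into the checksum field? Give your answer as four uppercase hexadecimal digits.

8279

One's-complement addition (fold any carry out of bit 15 back into bit 0):
  0x18EB + 0xE492 = 0x0FD7D
  0xFD7D + 0x2BEE = 0x1296B → wrap carry → 0x296C
  0x296C + 0xD976 = 0x102E2 → wrap carry → 0x02E3
  0x02E3 + 0x47AD = 0x04A90
  0x4A90 + 0x32F6 = 0x07D86
One's-complement sum = 0x7D86.
Checksum = ~0x7D86 & 0xFFFF = 0x8279.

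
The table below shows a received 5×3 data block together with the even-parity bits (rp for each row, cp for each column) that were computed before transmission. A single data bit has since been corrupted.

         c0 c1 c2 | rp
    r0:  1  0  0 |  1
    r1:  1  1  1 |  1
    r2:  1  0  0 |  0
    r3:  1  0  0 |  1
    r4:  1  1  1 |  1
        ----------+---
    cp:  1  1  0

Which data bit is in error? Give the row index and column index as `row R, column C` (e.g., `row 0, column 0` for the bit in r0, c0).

row 2, column 1

Recompute each row's even parity and compare to rp:
  r0: data parity 1, sent rp 1 → ok
  r1: data parity 1, sent rp 1 → ok
  r2: data parity 1, sent rp 0 → mismatch
  r3: data parity 1, sent rp 1 → ok
  r4: data parity 1, sent rp 1 → ok
Recompute each column's even parity and compare to cp:
  c0: data parity 1, sent cp 1 → ok
  c1: data parity 0, sent cp 1 → mismatch
  c2: data parity 0, sent cp 0 → ok
Exactly one row (r2) and one column (c1) fail → the flipped bit is at their intersection.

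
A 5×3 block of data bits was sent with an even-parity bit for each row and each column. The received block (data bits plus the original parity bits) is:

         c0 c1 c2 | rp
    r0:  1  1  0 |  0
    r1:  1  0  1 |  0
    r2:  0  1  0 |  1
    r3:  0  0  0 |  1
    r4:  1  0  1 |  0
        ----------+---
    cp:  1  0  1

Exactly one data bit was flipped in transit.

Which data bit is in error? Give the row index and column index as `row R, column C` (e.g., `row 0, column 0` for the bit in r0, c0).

row 3, column 2

Recompute each row's even parity and compare to rp:
  r0: data parity 0, sent rp 0 → ok
  r1: data parity 0, sent rp 0 → ok
  r2: data parity 1, sent rp 1 → ok
  r3: data parity 0, sent rp 1 → mismatch
  r4: data parity 0, sent rp 0 → ok
Recompute each column's even parity and compare to cp:
  c0: data parity 1, sent cp 1 → ok
  c1: data parity 0, sent cp 0 → ok
  c2: data parity 0, sent cp 1 → mismatch
Exactly one row (r3) and one column (c2) fail → the flipped bit is at their intersection.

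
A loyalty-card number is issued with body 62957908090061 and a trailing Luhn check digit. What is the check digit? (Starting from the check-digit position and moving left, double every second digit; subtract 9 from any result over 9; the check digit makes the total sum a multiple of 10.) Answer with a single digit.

Partial digits right→left: 1 6 0 0 9 0 8 0 9 7 5 9 2 6
Double every second digit counting from the check-digit position (so the 1st, 3rd, 5th, ... of the partial from the right).
  doubled (with −9 where >9): 2 0 9 7 9 1 4 → sum 32
  kept as-is: 6 0 0 0 7 9 6 → sum 28
Total = 32 + 28 = 60.
Check digit = (10 − (60 mod 10)) mod 10 = 0.

0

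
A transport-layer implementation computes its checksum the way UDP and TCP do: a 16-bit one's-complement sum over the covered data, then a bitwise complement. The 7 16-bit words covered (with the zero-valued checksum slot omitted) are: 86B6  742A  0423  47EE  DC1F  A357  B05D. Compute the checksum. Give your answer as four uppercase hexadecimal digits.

One's-complement addition (fold any carry out of bit 15 back into bit 0):
  0x86B6 + 0x742A = 0x0FAE0
  0xFAE0 + 0x0423 = 0x0FF03
  0xFF03 + 0x47EE = 0x146F1 → wrap carry → 0x46F2
  0x46F2 + 0xDC1F = 0x12311 → wrap carry → 0x2312
  0x2312 + 0xA357 = 0x0C669
  0xC669 + 0xB05D = 0x176C6 → wrap carry → 0x76C7
One's-complement sum = 0x76C7.
Checksum = ~0x76C7 & 0xFFFF = 0x8938.

8938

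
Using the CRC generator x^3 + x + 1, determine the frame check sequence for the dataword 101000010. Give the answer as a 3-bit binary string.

Append 3 zeros: 101000010000. Divide by 1011 (XOR where the leading bit is 1):
  pos 0: 1010 XOR 1011 = 0001
  pos 3: 1000 XOR 1011 = 0011
  pos 5: 1110 XOR 1011 = 0101
  pos 6: 1010 XOR 1011 = 0001
Remainder (last 3 bits) = 100. This is the CRC / FCS.

100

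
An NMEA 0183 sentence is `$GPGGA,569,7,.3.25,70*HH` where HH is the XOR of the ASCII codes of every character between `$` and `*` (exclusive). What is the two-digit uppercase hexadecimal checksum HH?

68

XOR the ASCII codes of the payload characters:
  'G' = 0x47 → acc = 0x47
  'P' = 0x50 → acc = 0x17
  'G' = 0x47 → acc = 0x50
  'G' = 0x47 → acc = 0x17
  'A' = 0x41 → acc = 0x56
  ',' = 0x2C → acc = 0x7A
  '5' = 0x35 → acc = 0x4F
  '6' = 0x36 → acc = 0x79
  '9' = 0x39 → acc = 0x40
  ',' = 0x2C → acc = 0x6C
  '7' = 0x37 → acc = 0x5B
  ',' = 0x2C → acc = 0x77
  '.' = 0x2E → acc = 0x59
  '3' = 0x33 → acc = 0x6A
  '.' = 0x2E → acc = 0x44
  '2' = 0x32 → acc = 0x76
  '5' = 0x35 → acc = 0x43
  ',' = 0x2C → acc = 0x6F
  '7' = 0x37 → acc = 0x58
  '0' = 0x30 → acc = 0x68
Checksum = 0x68.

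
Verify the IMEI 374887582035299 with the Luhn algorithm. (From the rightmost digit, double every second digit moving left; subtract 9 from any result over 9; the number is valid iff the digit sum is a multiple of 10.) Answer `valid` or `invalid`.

From the right, keep odd positions and double even positions (subtract 9 from any doubled value over 9):
  doubled (positions 2,4,...): 9 1 0 7 5 7 5 → sum 34
  kept (positions 1,3,...): 9 2 3 2 5 8 4 3 → sum 36
Total = 70.
70 mod 10 = 0, so the number is valid.

valid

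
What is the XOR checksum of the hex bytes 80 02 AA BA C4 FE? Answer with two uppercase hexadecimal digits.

A8

XOR the bytes together:
  start with 0x80
  0x80 ⊕ 0x02 = 0x82
  0x82 ⊕ 0xAA = 0x28
  0x28 ⊕ 0xBA = 0x92
  0x92 ⊕ 0xC4 = 0x56
  0x56 ⊕ 0xFE = 0xA8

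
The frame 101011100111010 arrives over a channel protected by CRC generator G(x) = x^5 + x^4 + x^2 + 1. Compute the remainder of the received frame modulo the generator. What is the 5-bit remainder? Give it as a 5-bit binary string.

Modulo-2 division of 101011100111010 by 110101:
  pos 0: 101011 XOR 110101 = 011110
  pos 1: 111101 XOR 110101 = 001000
  pos 3: 100000 XOR 110101 = 010101
  pos 4: 101011 XOR 110101 = 011110
  pos 5: 111101 XOR 110101 = 001000
  pos 7: 100010 XOR 110101 = 010111
  pos 8: 101111 XOR 110101 = 011010
  pos 9: 110100 XOR 110101 = 000001
Remainder = 00001 (nonzero — an error is detected).

00001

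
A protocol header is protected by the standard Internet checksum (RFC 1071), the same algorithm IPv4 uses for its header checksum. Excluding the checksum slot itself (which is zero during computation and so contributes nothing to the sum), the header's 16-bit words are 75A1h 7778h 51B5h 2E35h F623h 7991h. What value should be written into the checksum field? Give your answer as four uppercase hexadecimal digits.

2346

One's-complement addition (fold any carry out of bit 15 back into bit 0):
  0x75A1 + 0x7778 = 0x0ED19
  0xED19 + 0x51B5 = 0x13ECE → wrap carry → 0x3ECF
  0x3ECF + 0x2E35 = 0x06D04
  0x6D04 + 0xF623 = 0x16327 → wrap carry → 0x6328
  0x6328 + 0x7991 = 0x0DCB9
One's-complement sum = 0xDCB9.
Checksum = ~0xDCB9 & 0xFFFF = 0x2346.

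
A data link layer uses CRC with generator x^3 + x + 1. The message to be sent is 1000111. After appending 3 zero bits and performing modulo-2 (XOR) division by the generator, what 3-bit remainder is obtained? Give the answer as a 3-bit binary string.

Append 3 zeros: 1000111000. Divide by 1011 (XOR where the leading bit is 1):
  pos 0: 1000 XOR 1011 = 0011
  pos 2: 1111 XOR 1011 = 0100
  pos 3: 1001 XOR 1011 = 0010
  pos 5: 1000 XOR 1011 = 0011
Remainder (last 3 bits) = 110. This is the CRC / FCS.

110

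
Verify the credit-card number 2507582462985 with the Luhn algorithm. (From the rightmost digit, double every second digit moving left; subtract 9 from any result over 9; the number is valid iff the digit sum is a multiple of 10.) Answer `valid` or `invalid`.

invalid

From the right, keep odd positions and double even positions (subtract 9 from any doubled value over 9):
  doubled (positions 2,4,...): 7 4 8 7 5 1 → sum 32
  kept (positions 1,3,...): 5 9 6 2 5 0 2 → sum 29
Total = 61.
61 mod 10 = 1, so the number is invalid.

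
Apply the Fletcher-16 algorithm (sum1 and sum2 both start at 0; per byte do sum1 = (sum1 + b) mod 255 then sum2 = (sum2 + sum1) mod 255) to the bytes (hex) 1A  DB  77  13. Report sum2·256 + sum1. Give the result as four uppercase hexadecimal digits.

Running sums (mod 255):
  after byte 0 (1A): sum1=26, sum2=26
  after byte 1 (DB): sum1=245, sum2=16
  after byte 2 (77): sum1=109, sum2=125
  after byte 3 (13): sum1=128, sum2=253
Checksum = sum2·256 + sum1 = 253·256 + 128 = 64896 = 0xFD80.

FD80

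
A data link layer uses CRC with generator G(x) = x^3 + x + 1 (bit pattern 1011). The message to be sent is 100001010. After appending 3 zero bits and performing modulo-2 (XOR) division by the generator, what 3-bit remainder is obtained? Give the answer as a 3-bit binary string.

Append 3 zeros: 100001010000. Divide by 1011 (XOR where the leading bit is 1):
  pos 0: 1000 XOR 1011 = 0011
  pos 2: 1101 XOR 1011 = 0110
  pos 3: 1100 XOR 1011 = 0111
  pos 4: 1111 XOR 1011 = 0100
  pos 5: 1000 XOR 1011 = 0011
  pos 7: 1100 XOR 1011 = 0111
  pos 8: 1110 XOR 1011 = 0101
Remainder (last 3 bits) = 101. This is the CRC / FCS.

101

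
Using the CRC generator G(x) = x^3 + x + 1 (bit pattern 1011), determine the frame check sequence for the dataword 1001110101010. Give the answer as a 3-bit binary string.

001

Append 3 zeros: 1001110101010000. Divide by 1011 (XOR where the leading bit is 1):
  pos 0: 1001 XOR 1011 = 0010
  pos 2: 1011 XOR 1011 = 0000
  pos 7: 1010 XOR 1011 = 0001
  pos 10: 1100 XOR 1011 = 0111
  pos 11: 1110 XOR 1011 = 0101
  pos 12: 1010 XOR 1011 = 0001
Remainder (last 3 bits) = 001. This is the CRC / FCS.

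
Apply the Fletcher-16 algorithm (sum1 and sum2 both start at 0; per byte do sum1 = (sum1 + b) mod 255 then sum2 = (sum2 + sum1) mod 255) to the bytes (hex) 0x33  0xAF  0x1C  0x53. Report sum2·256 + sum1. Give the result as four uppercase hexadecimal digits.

Running sums (mod 255):
  after byte 0 (0x33): sum1=51, sum2=51
  after byte 1 (0xAF): sum1=226, sum2=22
  after byte 2 (0x1C): sum1=254, sum2=21
  after byte 3 (0x53): sum1=82, sum2=103
Checksum = sum2·256 + sum1 = 103·256 + 82 = 26450 = 0x6752.

6752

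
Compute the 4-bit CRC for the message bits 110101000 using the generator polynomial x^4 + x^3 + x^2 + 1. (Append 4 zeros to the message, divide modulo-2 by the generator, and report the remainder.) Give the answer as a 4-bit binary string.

Append 4 zeros: 1101010000000. Divide by 11101 (XOR where the leading bit is 1):
  pos 0: 11010 XOR 11101 = 00111
  pos 2: 11110 XOR 11101 = 00011
  pos 5: 11000 XOR 11101 = 00101
  pos 7: 10100 XOR 11101 = 01001
  pos 8: 10010 XOR 11101 = 01111
Remainder (last 4 bits) = 1111. This is the CRC / FCS.

1111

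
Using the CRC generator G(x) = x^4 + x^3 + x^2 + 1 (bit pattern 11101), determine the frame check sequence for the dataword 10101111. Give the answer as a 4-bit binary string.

Append 4 zeros: 101011110000. Divide by 11101 (XOR where the leading bit is 1):
  pos 0: 10101 XOR 11101 = 01000
  pos 1: 10001 XOR 11101 = 01100
  pos 2: 11001 XOR 11101 = 00100
  pos 4: 10010 XOR 11101 = 01111
  pos 5: 11110 XOR 11101 = 00011
Remainder (last 4 bits) = 1100. This is the CRC / FCS.

1100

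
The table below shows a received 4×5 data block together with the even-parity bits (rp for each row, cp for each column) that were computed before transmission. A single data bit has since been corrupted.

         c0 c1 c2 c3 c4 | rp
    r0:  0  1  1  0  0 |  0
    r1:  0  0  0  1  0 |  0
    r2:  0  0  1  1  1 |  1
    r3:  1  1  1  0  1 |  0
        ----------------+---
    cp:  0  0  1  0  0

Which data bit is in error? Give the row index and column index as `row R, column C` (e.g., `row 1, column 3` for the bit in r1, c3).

row 1, column 0

Recompute each row's even parity and compare to rp:
  r0: data parity 0, sent rp 0 → ok
  r1: data parity 1, sent rp 0 → mismatch
  r2: data parity 1, sent rp 1 → ok
  r3: data parity 0, sent rp 0 → ok
Recompute each column's even parity and compare to cp:
  c0: data parity 1, sent cp 0 → mismatch
  c1: data parity 0, sent cp 0 → ok
  c2: data parity 1, sent cp 1 → ok
  c3: data parity 0, sent cp 0 → ok
  c4: data parity 0, sent cp 0 → ok
Exactly one row (r1) and one column (c0) fail → the flipped bit is at their intersection.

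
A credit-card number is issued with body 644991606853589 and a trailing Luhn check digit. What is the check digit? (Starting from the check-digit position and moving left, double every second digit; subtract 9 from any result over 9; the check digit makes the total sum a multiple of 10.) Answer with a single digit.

Partial digits right→left: 9 8 5 3 5 8 6 0 6 1 9 9 4 4 6
Double every second digit counting from the check-digit position (so the 1st, 3rd, 5th, ... of the partial from the right).
  doubled (with −9 where >9): 9 1 1 3 3 9 8 3 → sum 37
  kept as-is: 8 3 8 0 1 9 4 → sum 33
Total = 37 + 33 = 70.
Check digit = (10 − (70 mod 10)) mod 10 = 0.

0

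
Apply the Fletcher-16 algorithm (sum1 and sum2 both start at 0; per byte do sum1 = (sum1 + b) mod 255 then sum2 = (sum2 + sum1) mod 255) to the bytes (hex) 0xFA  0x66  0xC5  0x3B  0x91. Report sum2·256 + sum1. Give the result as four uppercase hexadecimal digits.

D9F3

Running sums (mod 255):
  after byte 0 (0xFA): sum1=250, sum2=250
  after byte 1 (0x66): sum1=97, sum2=92
  after byte 2 (0xC5): sum1=39, sum2=131
  after byte 3 (0x3B): sum1=98, sum2=229
  after byte 4 (0x91): sum1=243, sum2=217
Checksum = sum2·256 + sum1 = 217·256 + 243 = 55795 = 0xD9F3.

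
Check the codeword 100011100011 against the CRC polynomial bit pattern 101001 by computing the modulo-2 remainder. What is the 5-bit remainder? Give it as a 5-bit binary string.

Modulo-2 division of 100011100011 by 101001:
  pos 0: 100011 XOR 101001 = 001010
  pos 2: 101010 XOR 101001 = 000011
  pos 6: 110011 XOR 101001 = 011010
Remainder = 11010 (nonzero — an error is detected).

11010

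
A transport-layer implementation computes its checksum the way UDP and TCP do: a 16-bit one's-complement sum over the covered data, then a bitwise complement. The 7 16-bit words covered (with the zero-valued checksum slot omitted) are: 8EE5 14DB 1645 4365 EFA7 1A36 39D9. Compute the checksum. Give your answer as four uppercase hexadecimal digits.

One's-complement addition (fold any carry out of bit 15 back into bit 0):
  0x8EE5 + 0x14DB = 0x0A3C0
  0xA3C0 + 0x1645 = 0x0BA05
  0xBA05 + 0x4365 = 0x0FD6A
  0xFD6A + 0xEFA7 = 0x1ED11 → wrap carry → 0xED12
  0xED12 + 0x1A36 = 0x10748 → wrap carry → 0x0749
  0x0749 + 0x39D9 = 0x04122
One's-complement sum = 0x4122.
Checksum = ~0x4122 & 0xFFFF = 0xBEDD.

BEDD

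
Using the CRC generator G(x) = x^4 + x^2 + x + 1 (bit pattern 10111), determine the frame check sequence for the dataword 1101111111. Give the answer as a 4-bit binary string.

Append 4 zeros: 11011111110000. Divide by 10111 (XOR where the leading bit is 1):
  pos 0: 11011 XOR 10111 = 01100
  pos 1: 11001 XOR 10111 = 01110
  pos 2: 11101 XOR 10111 = 01010
  pos 3: 10101 XOR 10111 = 00010
  pos 6: 10110 XOR 10111 = 00001
Remainder (last 4 bits) = 1000. This is the CRC / FCS.

1000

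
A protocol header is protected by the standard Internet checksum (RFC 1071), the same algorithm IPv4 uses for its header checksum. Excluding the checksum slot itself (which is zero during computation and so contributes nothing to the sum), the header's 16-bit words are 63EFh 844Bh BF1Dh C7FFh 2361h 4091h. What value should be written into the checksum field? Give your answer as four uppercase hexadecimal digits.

One's-complement addition (fold any carry out of bit 15 back into bit 0):
  0x63EF + 0x844B = 0x0E83A
  0xE83A + 0xBF1D = 0x1A757 → wrap carry → 0xA758
  0xA758 + 0xC7FF = 0x16F57 → wrap carry → 0x6F58
  0x6F58 + 0x2361 = 0x092B9
  0x92B9 + 0x4091 = 0x0D34A
One's-complement sum = 0xD34A.
Checksum = ~0xD34A & 0xFFFF = 0x2CB5.

2CB5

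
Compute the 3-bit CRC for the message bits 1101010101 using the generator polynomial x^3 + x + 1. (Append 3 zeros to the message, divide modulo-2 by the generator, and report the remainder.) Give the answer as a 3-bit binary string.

Append 3 zeros: 1101010101000. Divide by 1011 (XOR where the leading bit is 1):
  pos 0: 1101 XOR 1011 = 0110
  pos 1: 1100 XOR 1011 = 0111
  pos 2: 1111 XOR 1011 = 0100
  pos 3: 1000 XOR 1011 = 0011
  pos 5: 1110 XOR 1011 = 0101
  pos 6: 1011 XOR 1011 = 0000
Remainder (last 3 bits) = 000. This is the CRC / FCS.

000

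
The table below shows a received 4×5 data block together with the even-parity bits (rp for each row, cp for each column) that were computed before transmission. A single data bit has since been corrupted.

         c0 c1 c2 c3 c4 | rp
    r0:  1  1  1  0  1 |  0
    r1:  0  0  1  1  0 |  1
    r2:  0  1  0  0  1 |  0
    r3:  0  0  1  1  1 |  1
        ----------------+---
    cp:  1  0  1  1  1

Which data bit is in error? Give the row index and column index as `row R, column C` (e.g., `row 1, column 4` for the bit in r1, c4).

Recompute each row's even parity and compare to rp:
  r0: data parity 0, sent rp 0 → ok
  r1: data parity 0, sent rp 1 → mismatch
  r2: data parity 0, sent rp 0 → ok
  r3: data parity 1, sent rp 1 → ok
Recompute each column's even parity and compare to cp:
  c0: data parity 1, sent cp 1 → ok
  c1: data parity 0, sent cp 0 → ok
  c2: data parity 1, sent cp 1 → ok
  c3: data parity 0, sent cp 1 → mismatch
  c4: data parity 1, sent cp 1 → ok
Exactly one row (r1) and one column (c3) fail → the flipped bit is at their intersection.

row 1, column 3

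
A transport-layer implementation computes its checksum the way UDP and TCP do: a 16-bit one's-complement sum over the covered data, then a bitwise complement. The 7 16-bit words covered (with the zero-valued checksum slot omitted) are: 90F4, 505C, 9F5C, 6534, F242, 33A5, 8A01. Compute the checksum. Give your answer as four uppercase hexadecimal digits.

6A34

One's-complement addition (fold any carry out of bit 15 back into bit 0):
  0x90F4 + 0x505C = 0x0E150
  0xE150 + 0x9F5C = 0x180AC → wrap carry → 0x80AD
  0x80AD + 0x6534 = 0x0E5E1
  0xE5E1 + 0xF242 = 0x1D823 → wrap carry → 0xD824
  0xD824 + 0x33A5 = 0x10BC9 → wrap carry → 0x0BCA
  0x0BCA + 0x8A01 = 0x095CB
One's-complement sum = 0x95CB.
Checksum = ~0x95CB & 0xFFFF = 0x6A34.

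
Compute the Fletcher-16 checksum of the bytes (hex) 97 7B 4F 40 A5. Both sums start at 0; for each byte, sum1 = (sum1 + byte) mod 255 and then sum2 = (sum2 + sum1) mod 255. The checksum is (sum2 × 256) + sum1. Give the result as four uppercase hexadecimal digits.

F748

Running sums (mod 255):
  after byte 0 (97): sum1=151, sum2=151
  after byte 1 (7B): sum1=19, sum2=170
  after byte 2 (4F): sum1=98, sum2=13
  after byte 3 (40): sum1=162, sum2=175
  after byte 4 (A5): sum1=72, sum2=247
Checksum = sum2·256 + sum1 = 247·256 + 72 = 63304 = 0xF748.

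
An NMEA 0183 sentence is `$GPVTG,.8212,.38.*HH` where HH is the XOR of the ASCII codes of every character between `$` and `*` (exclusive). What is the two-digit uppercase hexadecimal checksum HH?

7E

XOR the ASCII codes of the payload characters:
  'G' = 0x47 → acc = 0x47
  'P' = 0x50 → acc = 0x17
  'V' = 0x56 → acc = 0x41
  'T' = 0x54 → acc = 0x15
  'G' = 0x47 → acc = 0x52
  ',' = 0x2C → acc = 0x7E
  '.' = 0x2E → acc = 0x50
  '8' = 0x38 → acc = 0x68
  '2' = 0x32 → acc = 0x5A
  '1' = 0x31 → acc = 0x6B
  '2' = 0x32 → acc = 0x59
  ',' = 0x2C → acc = 0x75
  '.' = 0x2E → acc = 0x5B
  '3' = 0x33 → acc = 0x68
  '8' = 0x38 → acc = 0x50
  '.' = 0x2E → acc = 0x7E
Checksum = 0x7E.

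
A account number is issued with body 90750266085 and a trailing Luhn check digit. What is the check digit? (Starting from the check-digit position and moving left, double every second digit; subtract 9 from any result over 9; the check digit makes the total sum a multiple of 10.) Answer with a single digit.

Partial digits right→left: 5 8 0 6 6 2 0 5 7 0 9
Double every second digit counting from the check-digit position (so the 1st, 3rd, 5th, ... of the partial from the right).
  doubled (with −9 where >9): 1 0 3 0 5 9 → sum 18
  kept as-is: 8 6 2 5 0 → sum 21
Total = 18 + 21 = 39.
Check digit = (10 − (39 mod 10)) mod 10 = 1.

1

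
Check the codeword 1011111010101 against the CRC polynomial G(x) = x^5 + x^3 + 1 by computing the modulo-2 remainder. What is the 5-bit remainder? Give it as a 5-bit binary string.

Modulo-2 division of 1011111010101 by 101001:
  pos 0: 101111 XOR 101001 = 000110
  pos 3: 110101 XOR 101001 = 011100
  pos 4: 111000 XOR 101001 = 010001
  pos 5: 100011 XOR 101001 = 001010
  pos 7: 101001 XOR 101001 = 000000
Remainder = 00000 (zero — the frame passes the CRC check).

00000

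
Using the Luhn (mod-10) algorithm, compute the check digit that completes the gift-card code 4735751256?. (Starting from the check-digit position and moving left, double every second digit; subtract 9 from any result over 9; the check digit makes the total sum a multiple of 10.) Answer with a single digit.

6

Partial digits right→left: 6 5 2 1 5 7 5 3 7 4
Double every second digit counting from the check-digit position (so the 1st, 3rd, 5th, ... of the partial from the right).
  doubled (with −9 where >9): 3 4 1 1 5 → sum 14
  kept as-is: 5 1 7 3 4 → sum 20
Total = 14 + 20 = 34.
Check digit = (10 − (34 mod 10)) mod 10 = 6.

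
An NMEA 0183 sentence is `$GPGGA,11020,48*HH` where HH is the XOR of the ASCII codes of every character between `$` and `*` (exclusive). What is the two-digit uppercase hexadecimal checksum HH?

68

XOR the ASCII codes of the payload characters:
  'G' = 0x47 → acc = 0x47
  'P' = 0x50 → acc = 0x17
  'G' = 0x47 → acc = 0x50
  'G' = 0x47 → acc = 0x17
  'A' = 0x41 → acc = 0x56
  ',' = 0x2C → acc = 0x7A
  '1' = 0x31 → acc = 0x4B
  '1' = 0x31 → acc = 0x7A
  '0' = 0x30 → acc = 0x4A
  '2' = 0x32 → acc = 0x78
  '0' = 0x30 → acc = 0x48
  ',' = 0x2C → acc = 0x64
  '4' = 0x34 → acc = 0x50
  '8' = 0x38 → acc = 0x68
Checksum = 0x68.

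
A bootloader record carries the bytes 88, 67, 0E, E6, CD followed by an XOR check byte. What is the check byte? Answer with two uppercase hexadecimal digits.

XOR the bytes together:
  start with 0x88
  0x88 ⊕ 0x67 = 0xEF
  0xEF ⊕ 0x0E = 0xE1
  0xE1 ⊕ 0xE6 = 0x07
  0x07 ⊕ 0xCD = 0xCA

CA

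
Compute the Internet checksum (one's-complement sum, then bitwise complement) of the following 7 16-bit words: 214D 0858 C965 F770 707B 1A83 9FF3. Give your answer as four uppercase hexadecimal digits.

One's-complement addition (fold any carry out of bit 15 back into bit 0):
  0x214D + 0x0858 = 0x029A5
  0x29A5 + 0xC965 = 0x0F30A
  0xF30A + 0xF770 = 0x1EA7A → wrap carry → 0xEA7B
  0xEA7B + 0x707B = 0x15AF6 → wrap carry → 0x5AF7
  0x5AF7 + 0x1A83 = 0x0757A
  0x757A + 0x9FF3 = 0x1156D → wrap carry → 0x156E
One's-complement sum = 0x156E.
Checksum = ~0x156E & 0xFFFF = 0xEA91.

EA91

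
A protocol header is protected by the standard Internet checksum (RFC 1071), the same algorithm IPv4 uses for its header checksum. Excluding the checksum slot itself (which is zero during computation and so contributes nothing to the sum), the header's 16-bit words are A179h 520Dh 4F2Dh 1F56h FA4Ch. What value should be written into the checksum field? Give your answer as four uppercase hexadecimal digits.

One's-complement addition (fold any carry out of bit 15 back into bit 0):
  0xA179 + 0x520D = 0x0F386
  0xF386 + 0x4F2D = 0x142B3 → wrap carry → 0x42B4
  0x42B4 + 0x1F56 = 0x0620A
  0x620A + 0xFA4C = 0x15C56 → wrap carry → 0x5C57
One's-complement sum = 0x5C57.
Checksum = ~0x5C57 & 0xFFFF = 0xA3A8.

A3A8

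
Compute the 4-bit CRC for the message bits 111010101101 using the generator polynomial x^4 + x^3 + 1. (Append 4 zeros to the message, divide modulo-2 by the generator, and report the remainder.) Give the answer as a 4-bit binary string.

0010

Append 4 zeros: 1110101011010000. Divide by 11001 (XOR where the leading bit is 1):
  pos 0: 11101 XOR 11001 = 00100
  pos 2: 10001 XOR 11001 = 01000
  pos 3: 10000 XOR 11001 = 01001
  pos 4: 10011 XOR 11001 = 01010
  pos 5: 10101 XOR 11001 = 01100
  pos 6: 11000 XOR 11001 = 00001
  pos 10: 11000 XOR 11001 = 00001
Remainder (last 4 bits) = 0010. This is the CRC / FCS.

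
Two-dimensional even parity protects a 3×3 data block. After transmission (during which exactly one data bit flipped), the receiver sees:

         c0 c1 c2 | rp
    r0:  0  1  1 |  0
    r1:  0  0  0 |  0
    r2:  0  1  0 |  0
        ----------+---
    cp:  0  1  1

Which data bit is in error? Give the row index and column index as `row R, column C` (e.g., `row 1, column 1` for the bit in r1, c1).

row 2, column 1

Recompute each row's even parity and compare to rp:
  r0: data parity 0, sent rp 0 → ok
  r1: data parity 0, sent rp 0 → ok
  r2: data parity 1, sent rp 0 → mismatch
Recompute each column's even parity and compare to cp:
  c0: data parity 0, sent cp 0 → ok
  c1: data parity 0, sent cp 1 → mismatch
  c2: data parity 1, sent cp 1 → ok
Exactly one row (r2) and one column (c1) fail → the flipped bit is at their intersection.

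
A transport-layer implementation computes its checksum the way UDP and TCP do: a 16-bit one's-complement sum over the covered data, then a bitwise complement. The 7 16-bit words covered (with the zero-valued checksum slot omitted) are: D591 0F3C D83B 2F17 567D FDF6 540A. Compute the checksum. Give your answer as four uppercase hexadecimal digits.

One's-complement addition (fold any carry out of bit 15 back into bit 0):
  0xD591 + 0x0F3C = 0x0E4CD
  0xE4CD + 0xD83B = 0x1BD08 → wrap carry → 0xBD09
  0xBD09 + 0x2F17 = 0x0EC20
  0xEC20 + 0x567D = 0x1429D → wrap carry → 0x429E
  0x429E + 0xFDF6 = 0x14094 → wrap carry → 0x4095
  0x4095 + 0x540A = 0x0949F
One's-complement sum = 0x949F.
Checksum = ~0x949F & 0xFFFF = 0x6B60.

6B60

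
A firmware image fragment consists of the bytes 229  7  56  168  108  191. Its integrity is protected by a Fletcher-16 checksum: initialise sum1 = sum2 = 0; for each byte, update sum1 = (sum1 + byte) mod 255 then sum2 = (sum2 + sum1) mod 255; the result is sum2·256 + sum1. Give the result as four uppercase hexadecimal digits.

Running sums (mod 255):
  after byte 0 (229): sum1=229, sum2=229
  after byte 1 (7): sum1=236, sum2=210
  after byte 2 (56): sum1=37, sum2=247
  after byte 3 (168): sum1=205, sum2=197
  after byte 4 (108): sum1=58, sum2=0
  after byte 5 (191): sum1=249, sum2=249
Checksum = sum2·256 + sum1 = 249·256 + 249 = 63993 = 0xF9F9.

F9F9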